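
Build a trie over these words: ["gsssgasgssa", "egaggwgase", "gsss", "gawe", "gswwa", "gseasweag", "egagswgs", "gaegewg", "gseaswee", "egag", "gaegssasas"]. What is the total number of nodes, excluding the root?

Insert word by word; a character creates a node only if that edge doesn't already exist:
  "gsssgasgssa" → 11 new (g, s, s, s, g, a, s, g, s, s, a)
  "egaggwgase" → 10 new (e, g, a, g, g, w, g, a, s, e)
  "gsss" → prefix "gsss" already present; 0 new (none)
  "gawe" → prefix "g" already present; 3 new (a, w, e)
  "gswwa" → prefix "gs" already present; 3 new (w, w, a)
  "gseasweag" → prefix "gs" already present; 7 new (e, a, s, w, e, a, g)
  "egagswgs" → prefix "egag" already present; 4 new (s, w, g, s)
  "gaegewg" → prefix "ga" already present; 5 new (e, g, e, w, g)
  "gseaswee" → prefix "gseaswe" already present; 1 new (e)
  "egag" → prefix "egag" already present; 0 new (none)
  "gaegssasas" → prefix "gaeg" already present; 6 new (s, s, a, s, a, s)
Total nodes = 11 + 10 + 0 + 3 + 3 + 7 + 4 + 5 + 1 + 0 + 6 = 50

50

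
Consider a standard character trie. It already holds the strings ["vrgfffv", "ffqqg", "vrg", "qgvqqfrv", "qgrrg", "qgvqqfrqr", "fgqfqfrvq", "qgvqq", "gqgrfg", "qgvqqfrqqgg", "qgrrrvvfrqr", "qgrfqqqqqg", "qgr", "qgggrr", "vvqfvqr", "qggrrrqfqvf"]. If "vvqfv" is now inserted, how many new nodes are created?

0

Every character of "vvqfv" already lies on an existing path (it is a prefix of some stored word).
No new nodes are needed: 0.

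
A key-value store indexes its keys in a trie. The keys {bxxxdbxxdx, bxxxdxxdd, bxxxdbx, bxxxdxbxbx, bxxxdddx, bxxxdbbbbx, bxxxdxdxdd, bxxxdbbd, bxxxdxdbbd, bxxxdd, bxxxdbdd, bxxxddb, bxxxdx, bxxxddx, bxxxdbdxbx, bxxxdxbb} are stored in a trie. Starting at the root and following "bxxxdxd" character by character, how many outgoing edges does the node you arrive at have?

2

The children of the "bxxxdxd" node are the distinct next characters among strings starting with "bxxxdxd".
Characters that immediately follow "bxxxdxd" among the stored strings: {b, x}.
That node has 2 child edges.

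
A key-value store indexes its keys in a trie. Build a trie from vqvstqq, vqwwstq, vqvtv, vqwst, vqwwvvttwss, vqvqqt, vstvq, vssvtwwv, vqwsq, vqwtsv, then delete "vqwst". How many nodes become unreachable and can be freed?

1

After clearing the end-marker at "vqwst", prune upward until reaching a node still needed by another word.
The suffix "t" (1 node) is used only by "vqwst"; the node for "vqws" still has the child "q", so pruning stops there.
Nodes removed: 1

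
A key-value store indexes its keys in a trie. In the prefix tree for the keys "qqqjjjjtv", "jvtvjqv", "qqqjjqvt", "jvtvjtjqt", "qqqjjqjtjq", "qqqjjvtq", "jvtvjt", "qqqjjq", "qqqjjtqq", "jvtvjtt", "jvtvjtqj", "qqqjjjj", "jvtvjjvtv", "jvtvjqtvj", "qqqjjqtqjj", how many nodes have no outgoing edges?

12

Leaves are exactly the stored words that no other stored word extends.
Those words: "jvtvjjvtv", "jvtvjqtvj", "jvtvjqv", "jvtvjtjqt", "jvtvjtqj", "jvtvjtt", "qqqjjjjtv", "qqqjjqjtjq", "qqqjjqtqjj", "qqqjjqvt", "qqqjjtqq", "qqqjjvtq"
Leaf count: 12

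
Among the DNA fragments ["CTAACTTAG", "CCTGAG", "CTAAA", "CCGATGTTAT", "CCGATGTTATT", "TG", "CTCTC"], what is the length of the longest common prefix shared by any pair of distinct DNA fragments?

The deepest shared node is where two words last agree before diverging.
e.g. "CCGATGTTAT" and "CCGATGTTATT" share the prefix "CCGATGTTAT" of length 10; no pair shares a longer one.
Longest shared-prefix length: 10

10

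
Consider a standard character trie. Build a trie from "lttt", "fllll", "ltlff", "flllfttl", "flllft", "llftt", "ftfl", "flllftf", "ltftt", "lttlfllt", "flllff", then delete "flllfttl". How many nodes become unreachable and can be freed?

After clearing the end-marker at "flllfttl", prune upward until reaching a node still needed by another word.
The suffix "tl" (2 nodes) is used only by "flllfttl"; the node for "flllft" still has the child "f", so pruning stops there.
Nodes removed: 2

2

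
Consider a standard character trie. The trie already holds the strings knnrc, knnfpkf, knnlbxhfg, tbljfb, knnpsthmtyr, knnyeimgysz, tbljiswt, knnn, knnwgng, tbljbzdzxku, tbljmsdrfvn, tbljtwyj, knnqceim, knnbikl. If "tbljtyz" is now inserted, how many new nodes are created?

"tbljt" is already a path in the trie; the remaining "yz" must be added.
So 7 − 5 = 2 new nodes.

2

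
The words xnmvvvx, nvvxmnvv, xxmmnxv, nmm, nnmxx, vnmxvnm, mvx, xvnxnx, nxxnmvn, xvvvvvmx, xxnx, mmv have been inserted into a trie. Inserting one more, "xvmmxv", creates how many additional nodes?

4

"xv" is already a path in the trie; the remaining "mmxv" must be added.
So 6 − 2 = 4 new nodes.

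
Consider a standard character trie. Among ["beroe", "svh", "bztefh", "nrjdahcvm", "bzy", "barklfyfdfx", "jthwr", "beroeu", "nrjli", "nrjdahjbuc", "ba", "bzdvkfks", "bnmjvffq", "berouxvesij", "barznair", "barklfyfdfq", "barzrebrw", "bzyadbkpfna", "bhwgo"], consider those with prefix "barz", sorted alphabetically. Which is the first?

barznair

Filter for "barz…" and sort: "barznair", "barzrebrw"
The 1st is barznair.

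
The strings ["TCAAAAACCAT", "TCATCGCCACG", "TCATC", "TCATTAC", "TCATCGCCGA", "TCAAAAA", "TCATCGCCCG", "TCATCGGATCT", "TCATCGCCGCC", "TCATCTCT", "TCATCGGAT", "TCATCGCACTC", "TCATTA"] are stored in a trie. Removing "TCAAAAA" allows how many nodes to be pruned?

0

Walk "TCAAAAA" from the leaf back toward the root, removing each node that no remaining word uses.
Every node on "TCAAAAA" is still needed (e.g. by "TCAAAAACCAT"), so nothing is freed.
Nodes removed: 0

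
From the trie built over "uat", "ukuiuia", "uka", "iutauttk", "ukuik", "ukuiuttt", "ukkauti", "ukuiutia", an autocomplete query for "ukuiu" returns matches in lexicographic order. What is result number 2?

ukuiutia

DFS of the "ukuiu" subtree visits, in order: "ukuiuia", "ukuiutia", "ukuiuttt"
Position 2: ukuiutia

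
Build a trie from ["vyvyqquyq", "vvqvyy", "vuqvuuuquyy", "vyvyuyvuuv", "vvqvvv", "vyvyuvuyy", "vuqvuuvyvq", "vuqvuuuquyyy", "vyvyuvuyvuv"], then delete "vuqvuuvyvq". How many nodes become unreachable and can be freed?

4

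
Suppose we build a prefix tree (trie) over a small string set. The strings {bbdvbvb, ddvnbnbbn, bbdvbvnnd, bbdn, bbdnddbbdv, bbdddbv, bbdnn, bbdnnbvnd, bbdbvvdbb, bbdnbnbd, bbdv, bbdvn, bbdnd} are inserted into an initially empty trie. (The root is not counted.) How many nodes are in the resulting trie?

46

Insert word by word; a character creates a node only if that edge doesn't already exist:
  "bbdvbvb" → 7 new (b, b, d, v, b, v, b)
  "ddvnbnbbn" → 9 new (d, d, v, n, b, n, b, b, n)
  "bbdvbvnnd" → prefix "bbdvbv" already present; 3 new (n, n, d)
  "bbdn" → prefix "bbd" already present; 1 new (n)
  "bbdnddbbdv" → prefix "bbdn" already present; 6 new (d, d, b, b, d, v)
  "bbdddbv" → prefix "bbd" already present; 4 new (d, d, b, v)
  "bbdnn" → prefix "bbdn" already present; 1 new (n)
  "bbdnnbvnd" → prefix "bbdnn" already present; 4 new (b, v, n, d)
  "bbdbvvdbb" → prefix "bbd" already present; 6 new (b, v, v, d, b, b)
  "bbdnbnbd" → prefix "bbdn" already present; 4 new (b, n, b, d)
  "bbdv" → prefix "bbdv" already present; 0 new (none)
  "bbdvn" → prefix "bbdv" already present; 1 new (n)
  "bbdnd" → prefix "bbdnd" already present; 0 new (none)
Total nodes = 7 + 9 + 3 + 1 + 6 + 4 + 1 + 4 + 6 + 4 + 0 + 1 + 0 = 46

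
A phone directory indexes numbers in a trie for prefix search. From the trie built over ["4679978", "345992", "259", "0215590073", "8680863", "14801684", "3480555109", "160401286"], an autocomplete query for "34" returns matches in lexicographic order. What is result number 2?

Words with prefix "34", in lexicographic order: "345992", "3480555109"
Position 2: 3480555109

3480555109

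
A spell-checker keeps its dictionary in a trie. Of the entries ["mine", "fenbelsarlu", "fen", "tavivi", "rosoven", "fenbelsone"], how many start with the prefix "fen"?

3

Traverse to the node for "fen", then collect every word in that subtree.
Matches: "fen", "fenbelsarlu", "fenbelsone"
Count: 3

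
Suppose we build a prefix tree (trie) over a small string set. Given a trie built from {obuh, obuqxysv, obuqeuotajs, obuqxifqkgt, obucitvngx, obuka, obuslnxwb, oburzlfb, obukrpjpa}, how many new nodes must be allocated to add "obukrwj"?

"obukr" is already a path in the trie; the remaining "wj" must be added.
So 7 − 5 = 2 new nodes.

2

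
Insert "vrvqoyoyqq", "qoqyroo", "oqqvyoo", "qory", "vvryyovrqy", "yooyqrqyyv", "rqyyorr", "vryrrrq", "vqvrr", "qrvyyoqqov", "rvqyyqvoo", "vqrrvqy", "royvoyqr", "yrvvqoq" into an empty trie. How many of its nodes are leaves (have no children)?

14

Leaves are exactly the stored words that no other stored word extends.
Those words: "oqqvyoo", "qoqyroo", "qory", "qrvyyoqqov", "royvoyqr", "rqyyorr", "rvqyyqvoo", "vqrrvqy", "vqvrr", "vrvqoyoyqq", "vryrrrq", "vvryyovrqy", "yooyqrqyyv", "yrvvqoq"
Leaf count: 14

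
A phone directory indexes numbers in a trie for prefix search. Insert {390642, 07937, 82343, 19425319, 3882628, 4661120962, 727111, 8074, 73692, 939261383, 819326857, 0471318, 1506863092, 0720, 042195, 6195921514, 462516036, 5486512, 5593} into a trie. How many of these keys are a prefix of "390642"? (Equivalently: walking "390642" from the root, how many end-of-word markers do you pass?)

1

Traverse "390642" character by character; count nodes along the way that are marked as word ends.
Prefixes of the query that are stored words: "390642"
Count: 1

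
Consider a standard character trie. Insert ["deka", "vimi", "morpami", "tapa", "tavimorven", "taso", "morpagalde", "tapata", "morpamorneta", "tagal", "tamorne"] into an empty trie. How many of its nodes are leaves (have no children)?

10

A leaf is a node with no children — equivalently, the end of a word that is not a proper prefix of any other stored word.
Those words: "deka", "morpagalde", "morpami", "morpamorneta", "tagal", "tamorne", "tapata", "taso", "tavimorven", "vimi"
Leaf count: 10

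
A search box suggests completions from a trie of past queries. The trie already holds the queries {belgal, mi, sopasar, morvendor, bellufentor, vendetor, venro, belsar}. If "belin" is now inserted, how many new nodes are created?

2

Walking "belin" from the root, the first 3 characters ("bel") follow existing edges; "i" is the first miss.
Each of the 2 remaining characters creates one node.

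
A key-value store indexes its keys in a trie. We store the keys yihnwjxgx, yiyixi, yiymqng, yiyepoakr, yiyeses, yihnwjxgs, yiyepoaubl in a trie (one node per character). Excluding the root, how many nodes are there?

Trie structure (* marks end of a word):
(root)
└─ y
   └─ i
      ├─ h
      │  └─ n
      │     └─ w
      │        └─ j
      │           └─ x
      │              └─ g
      │                 ├─ s *
      │                 └─ x *
      └─ y
         ├─ e
         │  ├─ p
         │  │  └─ o
         │  │     └─ a
         │  │        ├─ k
         │  │        │  └─ r *
         │  │        └─ u
         │  │           └─ b
         │  │              └─ l *
         │  └─ s
         │     └─ e
         │        └─ s *
         ├─ i
         │  └─ x
         │     └─ i *
         └─ m
            └─ q
               └─ n
                  └─ g *
Counting every labelled node above: 30.

30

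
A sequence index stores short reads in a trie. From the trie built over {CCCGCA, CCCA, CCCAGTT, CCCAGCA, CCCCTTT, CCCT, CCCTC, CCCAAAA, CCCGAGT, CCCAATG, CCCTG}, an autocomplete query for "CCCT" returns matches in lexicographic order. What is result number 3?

DFS of the "CCCT" subtree visits, in order: "CCCT", "CCCTC", "CCCTG"
The 3rd is CCCTG.

CCCTG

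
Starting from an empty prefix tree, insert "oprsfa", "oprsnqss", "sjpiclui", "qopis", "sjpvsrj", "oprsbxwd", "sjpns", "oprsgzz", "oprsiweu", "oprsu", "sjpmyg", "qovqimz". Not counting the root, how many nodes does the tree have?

49

Insert word by word; a character creates a node only if that edge doesn't already exist:
  "oprsfa" → 6 new (o, p, r, s, f, a)
  "oprsnqss" → prefix "oprs" already present; 4 new (n, q, s, s)
  "sjpiclui" → 8 new (s, j, p, i, c, l, u, i)
  "qopis" → 5 new (q, o, p, i, s)
  "sjpvsrj" → prefix "sjp" already present; 4 new (v, s, r, j)
  "oprsbxwd" → prefix "oprs" already present; 4 new (b, x, w, d)
  "sjpns" → prefix "sjp" already present; 2 new (n, s)
  "oprsgzz" → prefix "oprs" already present; 3 new (g, z, z)
  "oprsiweu" → prefix "oprs" already present; 4 new (i, w, e, u)
  "oprsu" → prefix "oprs" already present; 1 new (u)
  "sjpmyg" → prefix "sjp" already present; 3 new (m, y, g)
  "qovqimz" → prefix "qo" already present; 5 new (v, q, i, m, z)
Total nodes = 6 + 4 + 8 + 5 + 4 + 4 + 2 + 3 + 4 + 1 + 3 + 5 = 49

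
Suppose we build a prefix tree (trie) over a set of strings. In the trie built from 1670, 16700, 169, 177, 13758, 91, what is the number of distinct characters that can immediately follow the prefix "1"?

3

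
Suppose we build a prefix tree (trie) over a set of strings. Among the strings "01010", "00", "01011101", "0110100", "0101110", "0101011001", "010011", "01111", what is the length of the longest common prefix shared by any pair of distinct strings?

7

Look for the deepest trie node that still has at least two words in its subtree.
e.g. "0101110" and "01011101" share the prefix "0101110" of length 7; no pair shares a longer one.
Longest shared-prefix length: 7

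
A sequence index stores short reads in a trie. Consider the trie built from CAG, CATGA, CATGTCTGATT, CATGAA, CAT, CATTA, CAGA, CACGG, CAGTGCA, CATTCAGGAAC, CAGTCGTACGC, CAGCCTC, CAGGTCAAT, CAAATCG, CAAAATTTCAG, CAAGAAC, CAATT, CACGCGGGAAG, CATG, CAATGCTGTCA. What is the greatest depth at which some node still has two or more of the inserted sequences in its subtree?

Equivalently: take the maximum, over all pairs, of their longest common prefix length.
"CATGA" and "CATGAA" agree on "CATGA" (5 characters) before diverging; nothing deeper is shared.
Longest shared-prefix length: 5

5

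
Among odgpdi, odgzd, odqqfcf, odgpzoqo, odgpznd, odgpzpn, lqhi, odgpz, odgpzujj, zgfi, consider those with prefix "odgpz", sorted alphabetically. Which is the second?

DFS of the "odgpz" subtree visits, in order: "odgpz", "odgpznd", "odgpzoqo", "odgpzpn", "odgpzujj"
The 2nd is odgpznd.

odgpznd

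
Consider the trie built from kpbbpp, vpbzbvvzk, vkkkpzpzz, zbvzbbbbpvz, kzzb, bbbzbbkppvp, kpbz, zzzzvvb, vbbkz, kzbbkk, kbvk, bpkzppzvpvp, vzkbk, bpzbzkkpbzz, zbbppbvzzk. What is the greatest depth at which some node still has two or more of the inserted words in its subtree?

The deepest shared node is where two words last agree before diverging.
"kpbbpp" and "kpbz" agree on "kpb" (3 characters) before diverging; nothing deeper is shared.
Longest shared-prefix length: 3

3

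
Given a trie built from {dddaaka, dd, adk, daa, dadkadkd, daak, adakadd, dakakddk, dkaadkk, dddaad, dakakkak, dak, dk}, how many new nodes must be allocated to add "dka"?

0

"dka" is already a full path in the trie; only an end-marker is added.
No new nodes are needed: 0.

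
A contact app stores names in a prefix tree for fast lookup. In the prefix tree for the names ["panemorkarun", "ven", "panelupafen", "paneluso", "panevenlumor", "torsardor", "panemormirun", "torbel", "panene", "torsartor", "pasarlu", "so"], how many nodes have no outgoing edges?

12

Leaves are exactly the stored words that no other stored word extends.
Those words: "panelupafen", "paneluso", "panemorkarun", "panemormirun", "panene", "panevenlumor", "pasarlu", "so", "torbel", "torsardor", "torsartor", "ven"
Leaf count: 12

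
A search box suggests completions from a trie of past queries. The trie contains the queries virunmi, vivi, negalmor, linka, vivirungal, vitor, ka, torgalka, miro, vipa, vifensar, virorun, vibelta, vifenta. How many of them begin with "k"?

1

Traverse to the node for "k", then collect every word in that subtree.
Words under "k": ka
Count: 1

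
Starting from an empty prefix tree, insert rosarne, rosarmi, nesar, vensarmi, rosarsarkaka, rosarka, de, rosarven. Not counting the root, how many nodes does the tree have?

Count nodes per top-level branch (shared prefixes stored once):
  'd'-branch (de): 2 nodes
  'n'-branch (nesar): 5 nodes
  'r'-branch (rosarka, rosarmi, rosarne, rosarsarkaka, rosarven): 21 nodes
  'v'-branch (vensarmi): 8 nodes
Sum: 36

36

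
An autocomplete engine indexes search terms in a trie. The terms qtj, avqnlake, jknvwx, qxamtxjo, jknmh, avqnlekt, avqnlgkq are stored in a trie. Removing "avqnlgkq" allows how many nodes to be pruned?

3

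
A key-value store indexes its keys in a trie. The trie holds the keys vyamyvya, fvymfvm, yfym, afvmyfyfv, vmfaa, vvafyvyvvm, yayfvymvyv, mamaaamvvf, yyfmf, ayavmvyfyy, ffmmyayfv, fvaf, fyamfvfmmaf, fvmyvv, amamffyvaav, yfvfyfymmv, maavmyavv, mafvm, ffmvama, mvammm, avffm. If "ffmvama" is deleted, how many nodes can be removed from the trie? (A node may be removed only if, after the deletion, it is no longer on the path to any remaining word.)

4

After clearing the end-marker at "ffmvama", prune upward until reaching a node still needed by another word.
The suffix "vama" (4 nodes) is used only by "ffmvama"; the node for "ffm" still has the child "m", so pruning stops there.
Nodes removed: 4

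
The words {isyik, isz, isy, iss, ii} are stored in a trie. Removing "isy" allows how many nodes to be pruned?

0

A node on "isy"'s path can go only if nothing else ends at it or branches off below it.
Every node on "isy" is still needed (e.g. by "isyik"), so nothing is freed.
Nodes removed: 0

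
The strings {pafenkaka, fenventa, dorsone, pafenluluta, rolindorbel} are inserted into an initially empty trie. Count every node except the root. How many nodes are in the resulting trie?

41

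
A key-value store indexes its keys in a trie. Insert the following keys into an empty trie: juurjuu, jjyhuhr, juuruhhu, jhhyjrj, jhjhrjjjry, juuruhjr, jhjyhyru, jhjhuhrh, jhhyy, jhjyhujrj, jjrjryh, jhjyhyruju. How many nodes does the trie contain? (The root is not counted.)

54

For each word, the new-node count is its length minus the longest prefix already in the trie:
  "juurjuu" → 7 new (j, u, u, r, j, u, u)
  "jjyhuhr" → prefix "j" already present; 6 new (j, y, h, u, h, r)
  "juuruhhu" → prefix "juur" already present; 4 new (u, h, h, u)
  "jhhyjrj" → prefix "j" already present; 6 new (h, h, y, j, r, j)
  "jhjhrjjjry" → prefix "jh" already present; 8 new (j, h, r, j, j, j, r, y)
  "juuruhjr" → prefix "juuruh" already present; 2 new (j, r)
  "jhjyhyru" → prefix "jhj" already present; 5 new (y, h, y, r, u)
  "jhjhuhrh" → prefix "jhjh" already present; 4 new (u, h, r, h)
  "jhhyy" → prefix "jhhy" already present; 1 new (y)
  "jhjyhujrj" → prefix "jhjyh" already present; 4 new (u, j, r, j)
  "jjrjryh" → prefix "jj" already present; 5 new (r, j, r, y, h)
  "jhjyhyruju" → prefix "jhjyhyru" already present; 2 new (j, u)
Total nodes = 7 + 6 + 4 + 6 + 8 + 2 + 5 + 4 + 1 + 4 + 5 + 2 = 54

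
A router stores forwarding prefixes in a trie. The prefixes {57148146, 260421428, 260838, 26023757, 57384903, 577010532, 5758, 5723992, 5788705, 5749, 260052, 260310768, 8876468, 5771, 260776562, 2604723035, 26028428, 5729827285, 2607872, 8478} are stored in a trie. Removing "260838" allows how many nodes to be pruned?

A node on "260838"'s path can go only if nothing else ends at it or branches off below it.
The suffix "838" (3 nodes) is used only by "260838"; the node for "260" still has the child "4", so pruning stops there.
Nodes removed: 3

3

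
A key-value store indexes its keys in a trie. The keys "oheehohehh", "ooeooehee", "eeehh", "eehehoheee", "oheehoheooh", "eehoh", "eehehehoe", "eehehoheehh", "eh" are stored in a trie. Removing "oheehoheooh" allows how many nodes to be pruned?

A node on "oheehoheooh"'s path can go only if nothing else ends at it or branches off below it.
The suffix "ooh" (3 nodes) is used only by "oheehoheooh"; the node for "oheehohe" still has the child "h", so pruning stops there.
Nodes removed: 3

3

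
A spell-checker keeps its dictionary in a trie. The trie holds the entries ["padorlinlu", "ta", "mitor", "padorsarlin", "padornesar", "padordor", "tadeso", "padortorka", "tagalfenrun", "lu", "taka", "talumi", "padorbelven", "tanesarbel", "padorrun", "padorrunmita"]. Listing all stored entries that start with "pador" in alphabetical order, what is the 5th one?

DFS of the "pador" subtree visits, in order: "padorbelven", "padordor", "padorlinlu", "padornesar", "padorrun", "padorrunmita", "padorsarlin", "padortorka"
Position 5: padorrun

padorrun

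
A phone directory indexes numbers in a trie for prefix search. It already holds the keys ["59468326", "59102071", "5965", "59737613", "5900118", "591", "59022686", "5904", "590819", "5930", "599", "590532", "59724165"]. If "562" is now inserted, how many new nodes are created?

"5" is already a path in the trie; the remaining "62" must be added.
Each of the 2 remaining characters creates one node.

2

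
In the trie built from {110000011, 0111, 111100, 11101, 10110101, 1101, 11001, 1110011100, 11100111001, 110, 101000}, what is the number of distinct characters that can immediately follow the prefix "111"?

2

Follow the path "111" to its node, then look at its outgoing edges.
Distinct next characters after "111": 0, 1.
That node has 2 child edges.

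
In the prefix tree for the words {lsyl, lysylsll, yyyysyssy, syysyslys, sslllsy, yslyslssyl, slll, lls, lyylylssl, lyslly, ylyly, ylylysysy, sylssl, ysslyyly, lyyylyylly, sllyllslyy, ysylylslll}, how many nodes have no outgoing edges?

A leaf is a node with no children — equivalently, the end of a word that is not a proper prefix of any other stored word.
Those words: "lls", "lsyl", "lyslly", "lysylsll", "lyylylssl", "lyyylyylly", "slll", "sllyllslyy", "sslllsy", "sylssl", "syysyslys", "ylylysysy", "yslyslssyl", "ysslyyly", "ysylylslll", "yyyysyssy"
Leaf count: 16

16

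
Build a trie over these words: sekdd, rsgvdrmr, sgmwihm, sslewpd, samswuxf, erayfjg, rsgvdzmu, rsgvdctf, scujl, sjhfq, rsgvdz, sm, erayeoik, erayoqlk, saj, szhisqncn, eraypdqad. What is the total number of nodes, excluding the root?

76

Trace insertions, counting only characters that open a new branch:
  "sekdd" → 5 new (s, e, k, d, d)
  "rsgvdrmr" → 8 new (r, s, g, v, d, r, m, r)
  "sgmwihm" → prefix "s" already present; 6 new (g, m, w, i, h, m)
  "sslewpd" → prefix "s" already present; 6 new (s, l, e, w, p, d)
  "samswuxf" → prefix "s" already present; 7 new (a, m, s, w, u, x, f)
  "erayfjg" → 7 new (e, r, a, y, f, j, g)
  "rsgvdzmu" → prefix "rsgvd" already present; 3 new (z, m, u)
  "rsgvdctf" → prefix "rsgvd" already present; 3 new (c, t, f)
  "scujl" → prefix "s" already present; 4 new (c, u, j, l)
  "sjhfq" → prefix "s" already present; 4 new (j, h, f, q)
  "rsgvdz" → prefix "rsgvdz" already present; 0 new (none)
  "sm" → prefix "s" already present; 1 new (m)
  "erayeoik" → prefix "eray" already present; 4 new (e, o, i, k)
  "erayoqlk" → prefix "eray" already present; 4 new (o, q, l, k)
  "saj" → prefix "sa" already present; 1 new (j)
  "szhisqncn" → prefix "s" already present; 8 new (z, h, i, s, q, n, c, n)
  "eraypdqad" → prefix "eray" already present; 5 new (p, d, q, a, d)
Total nodes = 5 + 8 + 6 + 6 + 7 + 7 + 3 + 3 + 4 + 4 + 0 + 1 + 4 + 4 + 1 + 8 + 5 = 76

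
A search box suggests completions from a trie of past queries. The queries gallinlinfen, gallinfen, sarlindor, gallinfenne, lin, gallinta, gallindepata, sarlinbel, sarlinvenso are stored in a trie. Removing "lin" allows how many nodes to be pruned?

3

After clearing the end-marker at "lin", prune upward until reaching a node still needed by another word.
No other word shares any prefix with "lin", so all 3 of its nodes go.
Nodes removed: 3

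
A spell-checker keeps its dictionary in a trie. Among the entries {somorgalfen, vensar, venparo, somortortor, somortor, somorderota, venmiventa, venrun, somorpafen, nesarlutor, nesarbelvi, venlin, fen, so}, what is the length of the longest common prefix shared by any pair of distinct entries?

8

Look for the deepest trie node that still has at least two words in its subtree.
e.g. "somortor" and "somortortor" share the prefix "somortor" of length 8; no pair shares a longer one.
Longest shared-prefix length: 8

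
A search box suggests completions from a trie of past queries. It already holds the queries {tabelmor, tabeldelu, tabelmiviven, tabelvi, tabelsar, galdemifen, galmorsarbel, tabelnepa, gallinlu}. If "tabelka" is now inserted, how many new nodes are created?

2

"tabel" is already a path in the trie; the remaining "ka" must be added.
New nodes needed: |"tabelka"| − 5 = 7 − 5 = 2.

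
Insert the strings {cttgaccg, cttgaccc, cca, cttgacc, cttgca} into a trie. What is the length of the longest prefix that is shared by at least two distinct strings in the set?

7

Look for the deepest trie node that still has at least two words in its subtree.
e.g. "cttgacc" and "cttgaccc" share the prefix "cttgacc" of length 7; no pair shares a longer one.
Longest shared-prefix length: 7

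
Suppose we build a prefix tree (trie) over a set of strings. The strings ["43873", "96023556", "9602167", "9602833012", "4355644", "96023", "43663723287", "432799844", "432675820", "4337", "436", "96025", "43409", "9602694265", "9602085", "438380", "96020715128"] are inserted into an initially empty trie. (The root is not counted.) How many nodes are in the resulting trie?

Insert word by word; a character creates a node only if that edge doesn't already exist:
  "43873" → 5 new (4, 3, 8, 7, 3)
  "96023556" → 8 new (9, 6, 0, 2, 3, 5, 5, 6)
  "9602167" → prefix "9602" already present; 3 new (1, 6, 7)
  "9602833012" → prefix "9602" already present; 6 new (8, 3, 3, 0, 1, 2)
  "4355644" → prefix "43" already present; 5 new (5, 5, 6, 4, 4)
  "96023" → prefix "96023" already present; 0 new (none)
  "43663723287" → prefix "43" already present; 9 new (6, 6, 3, 7, 2, 3, 2, 8, 7)
  "432799844" → prefix "43" already present; 7 new (2, 7, 9, 9, 8, 4, 4)
  "432675820" → prefix "432" already present; 6 new (6, 7, 5, 8, 2, 0)
  "4337" → prefix "43" already present; 2 new (3, 7)
  "436" → prefix "436" already present; 0 new (none)
  "96025" → prefix "9602" already present; 1 new (5)
  "43409" → prefix "43" already present; 3 new (4, 0, 9)
  "9602694265" → prefix "9602" already present; 6 new (6, 9, 4, 2, 6, 5)
  "9602085" → prefix "9602" already present; 3 new (0, 8, 5)
  "438380" → prefix "438" already present; 3 new (3, 8, 0)
  "96020715128" → prefix "96020" already present; 6 new (7, 1, 5, 1, 2, 8)
Total nodes = 5 + 8 + 3 + 6 + 5 + 0 + 9 + 7 + 6 + 2 + 0 + 1 + 3 + 6 + 3 + 3 + 6 = 73

73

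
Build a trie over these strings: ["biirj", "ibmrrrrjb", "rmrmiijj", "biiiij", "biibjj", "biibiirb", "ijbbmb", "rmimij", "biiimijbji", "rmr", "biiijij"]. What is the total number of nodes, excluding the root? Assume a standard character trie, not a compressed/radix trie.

Trace insertions, counting only characters that open a new branch:
  "biirj" → 5 new (b, i, i, r, j)
  "ibmrrrrjb" → 9 new (i, b, m, r, r, r, r, j, b)
  "rmrmiijj" → 8 new (r, m, r, m, i, i, j, j)
  "biiiij" → prefix "bii" already present; 3 new (i, i, j)
  "biibjj" → prefix "bii" already present; 3 new (b, j, j)
  "biibiirb" → prefix "biib" already present; 4 new (i, i, r, b)
  "ijbbmb" → prefix "i" already present; 5 new (j, b, b, m, b)
  "rmimij" → prefix "rm" already present; 4 new (i, m, i, j)
  "biiimijbji" → prefix "biii" already present; 6 new (m, i, j, b, j, i)
  "rmr" → prefix "rmr" already present; 0 new (none)
  "biiijij" → prefix "biii" already present; 3 new (j, i, j)
Total nodes = 5 + 9 + 8 + 3 + 3 + 4 + 5 + 4 + 6 + 0 + 3 = 50

50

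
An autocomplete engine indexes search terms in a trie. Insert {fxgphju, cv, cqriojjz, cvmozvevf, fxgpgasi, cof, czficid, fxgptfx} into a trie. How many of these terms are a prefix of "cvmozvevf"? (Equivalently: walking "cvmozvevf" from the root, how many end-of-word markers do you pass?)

2

Walk "cvmozvevf" from the root; an end-of-word marker is hit whenever a stored word is a prefix of "cvmozvevf".
Prefixes of the query that are stored words: "cv", "cvmozvevf"
Count: 2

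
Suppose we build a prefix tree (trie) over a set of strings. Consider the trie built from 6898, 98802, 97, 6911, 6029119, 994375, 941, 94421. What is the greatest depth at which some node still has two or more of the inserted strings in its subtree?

2

The deepest shared node is where two words last agree before diverging.
e.g. "941" and "94421" share the prefix "94" of length 2; no pair shares a longer one.
Longest shared-prefix length: 2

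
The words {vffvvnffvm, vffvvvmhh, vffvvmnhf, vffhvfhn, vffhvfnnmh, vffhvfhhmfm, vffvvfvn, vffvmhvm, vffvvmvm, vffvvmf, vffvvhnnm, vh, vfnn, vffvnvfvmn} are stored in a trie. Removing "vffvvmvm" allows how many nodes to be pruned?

2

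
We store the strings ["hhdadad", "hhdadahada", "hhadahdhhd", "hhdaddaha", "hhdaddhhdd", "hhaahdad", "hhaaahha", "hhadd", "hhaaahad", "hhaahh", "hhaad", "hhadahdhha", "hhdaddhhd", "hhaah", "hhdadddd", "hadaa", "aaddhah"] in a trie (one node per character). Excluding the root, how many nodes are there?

55

Insert word by word; a character creates a node only if that edge doesn't already exist:
  "hhdadad" → 7 new (h, h, d, a, d, a, d)
  "hhdadahada" → prefix "hhdada" already present; 4 new (h, a, d, a)
  "hhadahdhhd" → prefix "hh" already present; 8 new (a, d, a, h, d, h, h, d)
  "hhdaddaha" → prefix "hhdad" already present; 4 new (d, a, h, a)
  "hhdaddhhdd" → prefix "hhdadd" already present; 4 new (h, h, d, d)
  "hhaahdad" → prefix "hha" already present; 5 new (a, h, d, a, d)
  "hhaaahha" → prefix "hhaa" already present; 4 new (a, h, h, a)
  "hhadd" → prefix "hhad" already present; 1 new (d)
  "hhaaahad" → prefix "hhaaah" already present; 2 new (a, d)
  "hhaahh" → prefix "hhaah" already present; 1 new (h)
  "hhaad" → prefix "hhaa" already present; 1 new (d)
  "hhadahdhha" → prefix "hhadahdhh" already present; 1 new (a)
  "hhdaddhhd" → prefix "hhdaddhhd" already present; 0 new (none)
  "hhaah" → prefix "hhaah" already present; 0 new (none)
  "hhdadddd" → prefix "hhdadd" already present; 2 new (d, d)
  "hadaa" → prefix "h" already present; 4 new (a, d, a, a)
  "aaddhah" → 7 new (a, a, d, d, h, a, h)
Total nodes = 7 + 4 + 8 + 4 + 4 + 5 + 4 + 1 + 2 + 1 + 1 + 1 + 0 + 0 + 2 + 4 + 7 = 55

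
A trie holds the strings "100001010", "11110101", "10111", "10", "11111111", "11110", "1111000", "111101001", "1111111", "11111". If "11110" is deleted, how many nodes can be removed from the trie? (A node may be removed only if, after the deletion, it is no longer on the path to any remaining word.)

After clearing the end-marker at "11110", prune upward until reaching a node still needed by another word.
Every node on "11110" is still needed (e.g. by "11110101"), so nothing is freed.
Nodes removed: 0

0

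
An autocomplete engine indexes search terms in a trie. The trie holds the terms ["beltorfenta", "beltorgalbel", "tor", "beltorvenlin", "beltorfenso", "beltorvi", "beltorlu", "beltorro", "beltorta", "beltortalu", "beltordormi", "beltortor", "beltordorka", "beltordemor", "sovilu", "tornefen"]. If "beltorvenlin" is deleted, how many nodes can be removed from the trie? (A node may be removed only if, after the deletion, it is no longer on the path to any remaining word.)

5

Walk "beltorvenlin" from the leaf back toward the root, removing each node that no remaining word uses.
The suffix "enlin" (5 nodes) is used only by "beltorvenlin"; the node for "beltorv" still has the child "i", so pruning stops there.
Nodes removed: 5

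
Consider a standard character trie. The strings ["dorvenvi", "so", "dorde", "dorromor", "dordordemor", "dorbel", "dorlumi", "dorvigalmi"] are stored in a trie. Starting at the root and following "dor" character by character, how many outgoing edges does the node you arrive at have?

Walk "dor" from the root, arriving at one node.
Characters that immediately follow "dor" among the stored strings: {b, d, l, r, v}.
That node has 5 child edges.

5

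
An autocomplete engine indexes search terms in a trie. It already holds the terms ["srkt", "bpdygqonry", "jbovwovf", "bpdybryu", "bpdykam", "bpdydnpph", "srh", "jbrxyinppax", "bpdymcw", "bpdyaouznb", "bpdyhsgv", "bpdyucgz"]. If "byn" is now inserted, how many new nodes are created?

2

Walking "byn" from the root, the first 1 characters ("b") follow existing edges; "y" is the first miss.
New nodes needed: |"byn"| − 1 = 3 − 1 = 2.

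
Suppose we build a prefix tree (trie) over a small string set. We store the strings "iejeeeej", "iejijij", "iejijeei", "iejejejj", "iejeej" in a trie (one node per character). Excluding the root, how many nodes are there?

Trie structure (* marks end of a word):
(root)
└─ i
   └─ e
      └─ j
         ├─ e
         │  ├─ e
         │  │  ├─ e
         │  │  │  └─ e
         │  │  │     └─ j *
         │  │  └─ j *
         │  └─ j
         │     └─ e
         │        └─ j
         │           └─ j *
         └─ i
            └─ j
               ├─ e
               │  └─ e
               │     └─ i *
               └─ i
                  └─ j *
Counting every labelled node above: 20.

20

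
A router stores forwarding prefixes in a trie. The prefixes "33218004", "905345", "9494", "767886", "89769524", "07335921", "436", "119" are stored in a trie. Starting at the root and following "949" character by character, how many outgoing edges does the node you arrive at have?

1

Follow the path "949" to its node, then look at its outgoing edges.
Characters that immediately follow "949" among the stored strings: {4}.
That node has 1 child edge.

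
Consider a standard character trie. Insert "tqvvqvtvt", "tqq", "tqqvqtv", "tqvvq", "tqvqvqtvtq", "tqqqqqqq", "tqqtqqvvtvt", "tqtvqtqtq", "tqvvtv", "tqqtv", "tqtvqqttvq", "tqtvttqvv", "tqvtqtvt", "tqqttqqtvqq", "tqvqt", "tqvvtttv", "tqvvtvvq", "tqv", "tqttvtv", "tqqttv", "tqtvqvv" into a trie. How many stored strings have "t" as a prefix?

21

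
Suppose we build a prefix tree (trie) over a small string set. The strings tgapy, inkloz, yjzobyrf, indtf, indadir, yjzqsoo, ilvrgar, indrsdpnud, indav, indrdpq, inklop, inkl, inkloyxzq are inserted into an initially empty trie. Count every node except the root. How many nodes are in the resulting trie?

Trace insertions, counting only characters that open a new branch:
  "tgapy" → 5 new (t, g, a, p, y)
  "inkloz" → 6 new (i, n, k, l, o, z)
  "yjzobyrf" → 8 new (y, j, z, o, b, y, r, f)
  "indtf" → prefix "in" already present; 3 new (d, t, f)
  "indadir" → prefix "ind" already present; 4 new (a, d, i, r)
  "yjzqsoo" → prefix "yjz" already present; 4 new (q, s, o, o)
  "ilvrgar" → prefix "i" already present; 6 new (l, v, r, g, a, r)
  "indrsdpnud" → prefix "ind" already present; 7 new (r, s, d, p, n, u, d)
  "indav" → prefix "inda" already present; 1 new (v)
  "indrdpq" → prefix "indr" already present; 3 new (d, p, q)
  "inklop" → prefix "inklo" already present; 1 new (p)
  "inkl" → prefix "inkl" already present; 0 new (none)
  "inkloyxzq" → prefix "inklo" already present; 4 new (y, x, z, q)
Total nodes = 5 + 6 + 8 + 3 + 4 + 4 + 6 + 7 + 1 + 3 + 1 + 0 + 4 = 52

52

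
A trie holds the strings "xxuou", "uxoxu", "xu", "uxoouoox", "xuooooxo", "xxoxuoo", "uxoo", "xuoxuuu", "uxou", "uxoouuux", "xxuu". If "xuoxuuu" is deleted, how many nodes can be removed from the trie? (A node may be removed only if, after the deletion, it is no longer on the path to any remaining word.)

4

Walk "xuoxuuu" from the leaf back toward the root, removing each node that no remaining word uses.
The suffix "xuuu" (4 nodes) is used only by "xuoxuuu"; the node for "xuo" still has the child "o", so pruning stops there.
Nodes removed: 4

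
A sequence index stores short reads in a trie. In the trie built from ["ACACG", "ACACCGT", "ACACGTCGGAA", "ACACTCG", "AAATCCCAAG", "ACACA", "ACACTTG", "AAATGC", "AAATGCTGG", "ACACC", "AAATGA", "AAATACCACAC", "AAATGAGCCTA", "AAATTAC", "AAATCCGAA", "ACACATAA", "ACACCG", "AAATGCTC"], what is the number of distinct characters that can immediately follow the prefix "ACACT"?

2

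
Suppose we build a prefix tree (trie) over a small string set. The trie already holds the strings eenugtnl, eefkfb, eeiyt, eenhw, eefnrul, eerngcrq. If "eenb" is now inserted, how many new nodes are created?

1

"een" is already a path in the trie; the remaining "b" must be added.
New nodes needed: |"eenb"| − 3 = 4 − 3 = 1.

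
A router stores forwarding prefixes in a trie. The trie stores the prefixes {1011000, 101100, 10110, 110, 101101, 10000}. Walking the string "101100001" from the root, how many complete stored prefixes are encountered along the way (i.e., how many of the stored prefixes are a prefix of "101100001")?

Traverse "101100001" character by character; count nodes along the way that are marked as word ends.
Prefixes of the query that are stored words: "10110", "101100", "1011000"
Count: 3

3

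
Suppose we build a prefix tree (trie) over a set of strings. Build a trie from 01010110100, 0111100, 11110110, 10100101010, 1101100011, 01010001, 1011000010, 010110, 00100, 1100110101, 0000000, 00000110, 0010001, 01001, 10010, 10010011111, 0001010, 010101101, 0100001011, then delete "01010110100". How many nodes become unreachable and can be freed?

2

After clearing the end-marker at "01010110100", prune upward until reaching a node still needed by another word.
The suffix "00" (2 nodes) is used only by "01010110100"; "010101101" is itself a stored word, so pruning stops there.
Nodes removed: 2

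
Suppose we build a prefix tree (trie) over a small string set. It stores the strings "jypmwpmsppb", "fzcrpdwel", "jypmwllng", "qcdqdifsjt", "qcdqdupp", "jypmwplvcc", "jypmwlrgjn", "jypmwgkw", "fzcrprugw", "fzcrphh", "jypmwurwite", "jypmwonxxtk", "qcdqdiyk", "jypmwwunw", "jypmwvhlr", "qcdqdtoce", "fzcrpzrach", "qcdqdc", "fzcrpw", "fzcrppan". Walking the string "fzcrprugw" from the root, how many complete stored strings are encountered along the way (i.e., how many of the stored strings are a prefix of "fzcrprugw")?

1

Traverse "fzcrprugw" character by character; count nodes along the way that are marked as word ends.
Prefixes of the query that are stored words: "fzcrprugw"
Count: 1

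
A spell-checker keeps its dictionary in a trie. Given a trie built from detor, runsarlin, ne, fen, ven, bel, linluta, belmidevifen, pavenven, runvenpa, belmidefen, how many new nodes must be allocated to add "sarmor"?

6

"sarmor" shares no prefix with any stored word, so all 6 characters open new nodes.
6 − 0 = 6 new nodes.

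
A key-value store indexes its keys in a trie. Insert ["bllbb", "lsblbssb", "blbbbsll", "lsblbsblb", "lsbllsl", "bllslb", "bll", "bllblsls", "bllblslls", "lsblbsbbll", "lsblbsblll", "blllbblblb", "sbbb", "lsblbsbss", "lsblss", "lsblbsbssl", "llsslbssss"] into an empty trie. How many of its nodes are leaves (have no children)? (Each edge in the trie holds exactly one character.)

Leaves are exactly the stored words that no other stored word extends.
Those words: "blbbbsll", "bllbb", "bllblslls", "bllblsls", "blllbblblb", "bllslb", "llsslbssss", "lsblbsbbll", "lsblbsblb", "lsblbsblll", "lsblbsbssl", "lsblbssb", "lsbllsl", "lsblss", "sbbb"
Leaf count: 15

15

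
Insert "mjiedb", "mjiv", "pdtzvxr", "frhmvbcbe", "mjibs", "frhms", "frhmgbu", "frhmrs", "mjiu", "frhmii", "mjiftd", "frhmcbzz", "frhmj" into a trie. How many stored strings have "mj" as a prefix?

5

Walk to "mj"; the words in its subtree are exactly those with that prefix.
Matches: "mjibs", "mjiedb", "mjiftd", "mjiu", "mjiv"
Count: 5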